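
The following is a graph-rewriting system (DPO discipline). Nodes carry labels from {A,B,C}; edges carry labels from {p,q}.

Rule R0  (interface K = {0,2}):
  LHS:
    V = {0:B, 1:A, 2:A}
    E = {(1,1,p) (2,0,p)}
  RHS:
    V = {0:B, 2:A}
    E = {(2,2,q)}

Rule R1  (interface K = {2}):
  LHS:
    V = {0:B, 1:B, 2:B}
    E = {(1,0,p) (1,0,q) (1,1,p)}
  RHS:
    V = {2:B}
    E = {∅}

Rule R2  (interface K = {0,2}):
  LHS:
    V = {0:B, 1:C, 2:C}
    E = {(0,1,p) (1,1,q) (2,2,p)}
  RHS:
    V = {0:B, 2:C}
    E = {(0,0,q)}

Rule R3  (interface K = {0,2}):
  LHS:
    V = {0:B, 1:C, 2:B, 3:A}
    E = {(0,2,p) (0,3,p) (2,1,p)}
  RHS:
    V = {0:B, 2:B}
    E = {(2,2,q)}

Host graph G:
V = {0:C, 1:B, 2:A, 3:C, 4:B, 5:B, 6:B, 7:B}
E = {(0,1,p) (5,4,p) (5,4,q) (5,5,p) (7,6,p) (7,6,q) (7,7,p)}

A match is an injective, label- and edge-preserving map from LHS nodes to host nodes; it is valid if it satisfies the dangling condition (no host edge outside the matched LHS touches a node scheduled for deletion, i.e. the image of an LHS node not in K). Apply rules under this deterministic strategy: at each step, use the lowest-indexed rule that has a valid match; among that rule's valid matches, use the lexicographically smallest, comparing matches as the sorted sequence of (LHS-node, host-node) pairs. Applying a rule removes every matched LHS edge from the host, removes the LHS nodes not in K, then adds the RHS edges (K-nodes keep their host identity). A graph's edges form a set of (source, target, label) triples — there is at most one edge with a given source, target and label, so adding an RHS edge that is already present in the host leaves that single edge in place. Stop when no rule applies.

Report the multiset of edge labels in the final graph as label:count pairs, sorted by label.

Answer: p:1

Steps:
initial: |V|=8 |E|=7  E = 0-p->1 5-p->4 5-q->4 5-p->5 7-p->6 7-q->6 7-p->7
step 1: apply R1 at {0↦4, 1↦5, 2↦1}  → |V|=6 |E|=4  E = 0-p->1 7-p->6 7-q->6 7-p->7
step 2: apply R1 at {0↦6, 1↦7, 2↦1}  → |V|=4 |E|=1  E = 0-p->1
halt: no rule applies after step 2
NF edges: [(0, 1, 'p')]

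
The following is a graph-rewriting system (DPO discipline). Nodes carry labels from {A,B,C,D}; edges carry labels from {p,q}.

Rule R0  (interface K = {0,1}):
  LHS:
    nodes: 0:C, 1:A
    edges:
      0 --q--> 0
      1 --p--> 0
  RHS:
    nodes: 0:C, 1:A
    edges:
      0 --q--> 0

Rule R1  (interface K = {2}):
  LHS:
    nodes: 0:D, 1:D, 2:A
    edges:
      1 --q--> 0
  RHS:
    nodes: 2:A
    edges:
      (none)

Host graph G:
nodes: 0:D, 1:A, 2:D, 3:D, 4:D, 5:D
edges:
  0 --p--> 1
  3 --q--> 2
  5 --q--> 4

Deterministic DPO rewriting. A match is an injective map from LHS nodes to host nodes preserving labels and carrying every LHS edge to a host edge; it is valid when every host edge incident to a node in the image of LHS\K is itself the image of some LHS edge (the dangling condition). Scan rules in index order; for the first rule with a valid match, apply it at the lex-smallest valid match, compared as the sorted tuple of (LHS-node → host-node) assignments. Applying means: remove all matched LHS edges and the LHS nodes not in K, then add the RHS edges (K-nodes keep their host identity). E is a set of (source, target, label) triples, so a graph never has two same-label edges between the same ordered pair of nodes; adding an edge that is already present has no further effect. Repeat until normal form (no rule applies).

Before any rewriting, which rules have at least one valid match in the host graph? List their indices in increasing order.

Answer: [R1]

Steps:
R0: no valid match — LHS pattern not found
R1: 2 valid matches — {0↦2, 1↦3, 2↦1}, {0↦4, 1↦5, 2↦1}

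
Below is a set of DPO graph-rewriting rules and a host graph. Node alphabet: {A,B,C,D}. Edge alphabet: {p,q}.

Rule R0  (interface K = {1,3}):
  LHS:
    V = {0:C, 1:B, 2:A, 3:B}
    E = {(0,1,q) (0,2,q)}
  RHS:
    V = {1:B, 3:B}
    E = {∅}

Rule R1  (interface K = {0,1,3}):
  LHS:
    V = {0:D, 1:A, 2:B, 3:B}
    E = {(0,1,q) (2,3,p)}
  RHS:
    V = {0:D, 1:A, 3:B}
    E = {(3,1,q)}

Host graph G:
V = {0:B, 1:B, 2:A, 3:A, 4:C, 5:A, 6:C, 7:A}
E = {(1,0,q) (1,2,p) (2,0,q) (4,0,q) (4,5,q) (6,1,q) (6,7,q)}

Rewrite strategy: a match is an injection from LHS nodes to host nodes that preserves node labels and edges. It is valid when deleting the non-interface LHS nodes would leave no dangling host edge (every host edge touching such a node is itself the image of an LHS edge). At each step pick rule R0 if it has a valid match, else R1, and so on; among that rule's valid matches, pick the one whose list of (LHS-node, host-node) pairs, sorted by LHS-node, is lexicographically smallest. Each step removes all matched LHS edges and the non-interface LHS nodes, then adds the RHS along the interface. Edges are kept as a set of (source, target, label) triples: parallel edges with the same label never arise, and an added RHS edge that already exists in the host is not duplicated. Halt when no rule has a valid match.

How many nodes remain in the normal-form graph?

Answer: 4

Derivation:
initial: |V|=8 |E|=7  E = 1-q->0 1-p->2 2-q->0 4-q->0 4-q->5 6-q->1 6-q->7
step 1: apply R0 at {0↦4, 1↦0, 2↦5, 3↦1}  → |V|=6 |E|=5  E = 1-q->0 1-p->2 2-q->0 6-q->1 6-q->7
step 2: apply R0 at {0↦6, 1↦1, 2↦7, 3↦0}  → |V|=4 |E|=3  E = 1-q->0 1-p->2 2-q->0
final graph: no rule applies after step 2
NF nodes: {0:B, 1:B, 2:A, 3:A}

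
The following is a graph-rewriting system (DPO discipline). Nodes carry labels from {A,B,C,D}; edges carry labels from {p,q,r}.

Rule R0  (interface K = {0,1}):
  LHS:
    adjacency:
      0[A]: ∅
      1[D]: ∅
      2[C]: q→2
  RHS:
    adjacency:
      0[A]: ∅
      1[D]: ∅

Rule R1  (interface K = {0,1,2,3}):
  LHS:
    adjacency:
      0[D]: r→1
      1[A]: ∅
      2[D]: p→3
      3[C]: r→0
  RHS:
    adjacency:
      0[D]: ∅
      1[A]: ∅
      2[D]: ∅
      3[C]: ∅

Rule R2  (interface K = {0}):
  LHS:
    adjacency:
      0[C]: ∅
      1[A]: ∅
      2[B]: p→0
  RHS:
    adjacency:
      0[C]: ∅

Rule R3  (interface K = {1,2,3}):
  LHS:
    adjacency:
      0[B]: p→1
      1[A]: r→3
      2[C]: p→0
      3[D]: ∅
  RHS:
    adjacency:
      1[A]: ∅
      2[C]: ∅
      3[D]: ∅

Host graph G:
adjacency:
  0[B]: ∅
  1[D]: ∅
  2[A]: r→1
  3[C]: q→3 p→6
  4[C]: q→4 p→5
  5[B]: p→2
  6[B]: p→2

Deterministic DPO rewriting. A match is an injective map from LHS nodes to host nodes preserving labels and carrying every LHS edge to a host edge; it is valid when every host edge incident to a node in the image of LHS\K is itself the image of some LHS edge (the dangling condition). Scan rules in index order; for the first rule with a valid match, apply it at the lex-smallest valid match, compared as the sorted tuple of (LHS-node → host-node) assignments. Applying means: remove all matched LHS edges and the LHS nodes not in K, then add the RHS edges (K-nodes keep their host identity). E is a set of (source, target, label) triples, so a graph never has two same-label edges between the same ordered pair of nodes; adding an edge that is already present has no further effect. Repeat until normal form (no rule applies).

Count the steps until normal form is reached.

initial: |V|=7 |E|=7  E = 2-r->1 3-q->3 3-p->6 4-q->4 4-p->5 5-p->2 6-p->2
step 1: apply R3 at {0↦5, 1↦2, 2↦4, 3↦1}  → |V|=6 |E|=4  E = 3-q->3 3-p->6 4-q->4 6-p->2
step 2: apply R0 at {0↦2, 1↦1, 2↦4}  → |V|=5 |E|=3  E = 3-q->3 3-p->6 6-p->2
halt: no rule applies after step 2

Answer: 2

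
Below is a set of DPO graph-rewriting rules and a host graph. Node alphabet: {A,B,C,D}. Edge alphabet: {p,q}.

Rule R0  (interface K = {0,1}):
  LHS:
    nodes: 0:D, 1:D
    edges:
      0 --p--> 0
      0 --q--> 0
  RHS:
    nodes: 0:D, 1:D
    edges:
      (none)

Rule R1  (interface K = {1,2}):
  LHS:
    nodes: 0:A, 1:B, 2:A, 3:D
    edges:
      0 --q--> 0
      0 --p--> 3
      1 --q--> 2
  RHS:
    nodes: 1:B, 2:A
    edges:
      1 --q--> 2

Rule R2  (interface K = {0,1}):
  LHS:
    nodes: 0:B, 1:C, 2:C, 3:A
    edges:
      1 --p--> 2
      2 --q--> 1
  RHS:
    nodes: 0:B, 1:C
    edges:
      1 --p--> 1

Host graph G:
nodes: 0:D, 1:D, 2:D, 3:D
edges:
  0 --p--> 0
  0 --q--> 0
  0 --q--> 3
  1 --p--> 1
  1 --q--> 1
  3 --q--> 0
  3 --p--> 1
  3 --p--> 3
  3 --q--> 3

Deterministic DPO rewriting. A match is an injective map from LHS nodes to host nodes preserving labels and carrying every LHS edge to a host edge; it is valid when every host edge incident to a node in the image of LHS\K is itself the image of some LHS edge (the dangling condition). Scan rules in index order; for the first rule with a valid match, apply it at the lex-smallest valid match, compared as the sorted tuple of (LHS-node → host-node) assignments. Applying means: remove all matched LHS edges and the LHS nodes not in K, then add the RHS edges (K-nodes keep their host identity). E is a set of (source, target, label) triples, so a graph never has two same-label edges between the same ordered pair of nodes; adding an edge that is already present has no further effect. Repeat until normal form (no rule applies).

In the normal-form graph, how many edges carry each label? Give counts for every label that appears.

Answer: p:1 q:2

Rewrite trace:
initial: |V|=4 |E|=9  E = 0-p->0 0-q->0 0-q->3 1-p->1 1-q->1 3-q->0 3-p->1 3-p->3 3-q->3
step 1: apply R0 at {0↦0, 1↦1}  → |V|=4 |E|=7  E = 0-q->3 1-p->1 1-q->1 3-q->0 3-p->1 3-p->3 3-q->3
step 2: apply R0 at {0↦1, 1↦0}  → |V|=4 |E|=5  E = 0-q->3 3-q->0 3-p->1 3-p->3 3-q->3
step 3: apply R0 at {0↦3, 1↦0}  → |V|=4 |E|=3  E = 0-q->3 3-q->0 3-p->1
normal form: no rule applies after step 3
NF edges: [(0, 3, 'q'), (3, 0, 'q'), (3, 1, 'p')]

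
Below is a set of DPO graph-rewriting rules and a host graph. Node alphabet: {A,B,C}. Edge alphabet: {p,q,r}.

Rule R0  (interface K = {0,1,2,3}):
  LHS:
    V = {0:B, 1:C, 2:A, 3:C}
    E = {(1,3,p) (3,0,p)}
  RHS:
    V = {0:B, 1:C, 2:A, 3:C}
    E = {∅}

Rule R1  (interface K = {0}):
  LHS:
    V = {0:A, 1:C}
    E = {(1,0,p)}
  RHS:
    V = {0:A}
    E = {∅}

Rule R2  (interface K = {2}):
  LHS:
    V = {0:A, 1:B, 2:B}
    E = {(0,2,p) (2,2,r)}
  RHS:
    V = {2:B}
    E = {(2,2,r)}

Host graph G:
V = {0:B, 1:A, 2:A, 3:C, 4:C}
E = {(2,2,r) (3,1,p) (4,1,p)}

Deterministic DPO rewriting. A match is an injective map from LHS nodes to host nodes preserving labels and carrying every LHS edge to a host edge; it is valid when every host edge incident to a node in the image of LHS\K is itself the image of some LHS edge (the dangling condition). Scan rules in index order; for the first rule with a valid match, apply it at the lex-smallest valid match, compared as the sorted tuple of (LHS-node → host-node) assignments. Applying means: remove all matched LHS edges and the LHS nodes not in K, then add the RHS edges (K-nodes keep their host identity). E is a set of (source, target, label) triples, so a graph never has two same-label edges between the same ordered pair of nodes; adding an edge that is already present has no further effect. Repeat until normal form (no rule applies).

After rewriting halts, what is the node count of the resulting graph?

Answer: 3

Derivation:
[0] host  ⇒  5 nodes, 3 edges  {2-r->2 3-p->1 4-p->1}
[1] R1 @ {0↦1, 1↦3}  ⇒  4 nodes, 2 edges  {2-r->2 4-p->1}
[2] R1 @ {0↦1, 1↦4}  ⇒  3 nodes, 1 edges  {2-r->2}
normal form: no rule applies after step 2
NF nodes: {0:B, 1:A, 2:A}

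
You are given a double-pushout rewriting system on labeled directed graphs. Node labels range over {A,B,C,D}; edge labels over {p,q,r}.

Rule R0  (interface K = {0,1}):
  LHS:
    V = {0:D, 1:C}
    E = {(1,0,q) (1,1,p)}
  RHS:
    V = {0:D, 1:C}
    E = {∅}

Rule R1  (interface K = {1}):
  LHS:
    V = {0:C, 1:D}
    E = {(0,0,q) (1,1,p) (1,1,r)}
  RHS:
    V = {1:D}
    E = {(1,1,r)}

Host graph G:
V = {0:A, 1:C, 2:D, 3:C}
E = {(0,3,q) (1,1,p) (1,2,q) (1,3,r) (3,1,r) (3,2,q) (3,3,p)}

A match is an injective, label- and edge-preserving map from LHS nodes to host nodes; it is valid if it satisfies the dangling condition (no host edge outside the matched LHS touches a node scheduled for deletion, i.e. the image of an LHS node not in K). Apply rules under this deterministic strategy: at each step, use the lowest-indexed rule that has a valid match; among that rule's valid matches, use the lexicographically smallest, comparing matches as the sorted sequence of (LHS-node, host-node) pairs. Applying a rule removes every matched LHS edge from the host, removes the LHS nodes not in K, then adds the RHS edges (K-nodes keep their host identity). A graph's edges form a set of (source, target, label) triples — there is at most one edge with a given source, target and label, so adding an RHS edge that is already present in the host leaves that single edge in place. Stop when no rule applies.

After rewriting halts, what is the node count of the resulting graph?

Answer: 4

Derivation:
[0] host  ⇒  4 nodes, 7 edges  {0-q->3 1-p->1 1-q->2 1-r->3 3-r->1 3-q->2 3-p->3}
[1] R0 @ {0↦2, 1↦1}  ⇒  4 nodes, 5 edges  {0-q->3 1-r->3 3-r->1 3-q->2 3-p->3}
[2] R0 @ {0↦2, 1↦3}  ⇒  4 nodes, 3 edges  {0-q->3 1-r->3 3-r->1}
normal form: no rule applies after step 2
NF nodes: {0:A, 1:C, 2:D, 3:C}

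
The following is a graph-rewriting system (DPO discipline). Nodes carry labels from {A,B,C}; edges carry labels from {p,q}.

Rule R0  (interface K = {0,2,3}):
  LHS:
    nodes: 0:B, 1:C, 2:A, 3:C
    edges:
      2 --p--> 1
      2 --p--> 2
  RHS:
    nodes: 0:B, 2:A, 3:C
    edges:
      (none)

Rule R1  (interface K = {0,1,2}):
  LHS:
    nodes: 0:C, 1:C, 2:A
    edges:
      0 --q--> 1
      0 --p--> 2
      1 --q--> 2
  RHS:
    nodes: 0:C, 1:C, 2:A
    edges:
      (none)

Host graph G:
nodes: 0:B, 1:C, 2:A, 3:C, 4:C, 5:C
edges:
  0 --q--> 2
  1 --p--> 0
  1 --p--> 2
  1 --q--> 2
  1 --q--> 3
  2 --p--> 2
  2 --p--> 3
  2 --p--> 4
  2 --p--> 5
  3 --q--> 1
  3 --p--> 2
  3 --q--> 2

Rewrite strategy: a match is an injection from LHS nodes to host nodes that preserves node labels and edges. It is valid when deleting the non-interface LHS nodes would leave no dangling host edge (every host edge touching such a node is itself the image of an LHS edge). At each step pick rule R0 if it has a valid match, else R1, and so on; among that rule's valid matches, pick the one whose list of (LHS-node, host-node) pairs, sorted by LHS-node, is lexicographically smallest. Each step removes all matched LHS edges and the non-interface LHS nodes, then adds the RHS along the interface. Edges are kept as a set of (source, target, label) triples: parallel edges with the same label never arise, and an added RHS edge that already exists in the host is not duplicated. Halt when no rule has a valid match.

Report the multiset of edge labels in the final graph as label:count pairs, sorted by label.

initial: |V|=6 |E|=12  E = 0-q->2 1-p->0 1-p->2 1-q->2 1-q->3 2-p->2 2-p->3 2-p->4 2-p->5 3-q->1 3-p->2 3-q->2
step 1: apply R0 at {0↦0, 1↦4, 2↦2, 3↦1}  → |V|=5 |E|=10  E = 0-q->2 1-p->0 1-p->2 1-q->2 1-q->3 2-p->3 2-p->5 3-q->1 3-p->2 3-q->2
step 2: apply R1 at {0↦1, 1↦3, 2↦2}  → |V|=5 |E|=7  E = 0-q->2 1-p->0 1-q->2 2-p->3 2-p->5 3-q->1 3-p->2
step 3: apply R1 at {0↦3, 1↦1, 2↦2}  → |V|=5 |E|=4  E = 0-q->2 1-p->0 2-p->3 2-p->5
halt: no rule applies after step 3
NF edges: [(0, 2, 'q'), (1, 0, 'p'), (2, 3, 'p'), (2, 5, 'p')]

Answer: p:3 q:1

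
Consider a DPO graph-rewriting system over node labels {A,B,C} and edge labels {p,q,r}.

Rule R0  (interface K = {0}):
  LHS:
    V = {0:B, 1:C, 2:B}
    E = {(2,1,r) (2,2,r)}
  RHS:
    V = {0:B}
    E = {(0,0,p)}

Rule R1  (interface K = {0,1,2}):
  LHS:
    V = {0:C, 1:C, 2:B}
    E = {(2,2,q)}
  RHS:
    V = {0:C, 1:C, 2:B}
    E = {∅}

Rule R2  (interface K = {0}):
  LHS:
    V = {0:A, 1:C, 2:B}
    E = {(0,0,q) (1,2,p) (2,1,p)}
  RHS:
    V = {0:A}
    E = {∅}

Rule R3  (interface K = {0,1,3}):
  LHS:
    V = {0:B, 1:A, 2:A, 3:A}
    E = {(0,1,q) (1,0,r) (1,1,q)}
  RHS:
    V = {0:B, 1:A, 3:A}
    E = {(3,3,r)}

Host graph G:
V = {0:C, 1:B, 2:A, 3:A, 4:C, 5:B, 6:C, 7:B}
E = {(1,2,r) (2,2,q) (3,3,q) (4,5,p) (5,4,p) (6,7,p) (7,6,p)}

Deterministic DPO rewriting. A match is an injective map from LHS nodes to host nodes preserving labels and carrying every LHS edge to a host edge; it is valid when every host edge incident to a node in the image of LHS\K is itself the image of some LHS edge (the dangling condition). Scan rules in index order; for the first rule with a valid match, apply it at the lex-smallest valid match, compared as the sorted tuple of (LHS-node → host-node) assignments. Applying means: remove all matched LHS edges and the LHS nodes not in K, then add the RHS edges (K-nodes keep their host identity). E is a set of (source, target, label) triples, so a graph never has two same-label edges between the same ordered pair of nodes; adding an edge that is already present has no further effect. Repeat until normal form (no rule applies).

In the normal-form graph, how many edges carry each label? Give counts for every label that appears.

start.  V:8 E:7  edges: 1-r->2 2-q->2 3-q->3 4-p->5 5-p->4 6-p->7 7-p->6
1. fire R2 via {0↦2, 1↦4, 2↦5}  →  V:6 E:4  edges: 1-r->2 3-q->3 6-p->7 7-p->6
2. fire R2 via {0↦3, 1↦6, 2↦7}  →  V:4 E:1  edges: 1-r->2
halt: no rule applies after step 2
NF edges: [(1, 2, 'r')]

Answer: r:1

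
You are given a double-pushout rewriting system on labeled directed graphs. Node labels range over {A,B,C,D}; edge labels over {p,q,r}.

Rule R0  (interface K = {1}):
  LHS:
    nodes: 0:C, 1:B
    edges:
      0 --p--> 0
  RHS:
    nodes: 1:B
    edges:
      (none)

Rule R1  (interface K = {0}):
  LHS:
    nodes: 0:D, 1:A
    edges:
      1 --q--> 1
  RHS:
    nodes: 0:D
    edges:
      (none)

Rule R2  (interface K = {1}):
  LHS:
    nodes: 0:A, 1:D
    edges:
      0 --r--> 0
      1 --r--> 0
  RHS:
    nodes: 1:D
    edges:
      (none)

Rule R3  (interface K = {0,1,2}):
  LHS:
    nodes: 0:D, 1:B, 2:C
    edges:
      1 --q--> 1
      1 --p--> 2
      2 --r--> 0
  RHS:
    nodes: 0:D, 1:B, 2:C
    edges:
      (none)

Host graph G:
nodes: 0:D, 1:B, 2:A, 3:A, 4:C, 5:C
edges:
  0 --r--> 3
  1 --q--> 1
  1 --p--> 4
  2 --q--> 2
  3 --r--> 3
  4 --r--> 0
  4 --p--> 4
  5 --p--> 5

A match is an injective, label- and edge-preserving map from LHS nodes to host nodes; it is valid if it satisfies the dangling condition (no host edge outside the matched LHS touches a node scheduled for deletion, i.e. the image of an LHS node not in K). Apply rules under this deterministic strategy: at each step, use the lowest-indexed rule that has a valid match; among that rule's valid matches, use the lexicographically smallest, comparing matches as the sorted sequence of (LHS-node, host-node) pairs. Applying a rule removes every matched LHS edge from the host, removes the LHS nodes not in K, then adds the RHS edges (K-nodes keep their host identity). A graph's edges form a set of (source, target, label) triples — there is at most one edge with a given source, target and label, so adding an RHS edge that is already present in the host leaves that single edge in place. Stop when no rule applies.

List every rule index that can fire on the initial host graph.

Answer: [R0,R1,R2,R3]

Derivation:
R0: 1 valid match — {0↦5, 1↦1}
R1: 1 valid match — {0↦0, 1↦2}
R2: 1 valid match — {0↦3, 1↦0}
R3: 1 valid match — {0↦0, 1↦1, 2↦4}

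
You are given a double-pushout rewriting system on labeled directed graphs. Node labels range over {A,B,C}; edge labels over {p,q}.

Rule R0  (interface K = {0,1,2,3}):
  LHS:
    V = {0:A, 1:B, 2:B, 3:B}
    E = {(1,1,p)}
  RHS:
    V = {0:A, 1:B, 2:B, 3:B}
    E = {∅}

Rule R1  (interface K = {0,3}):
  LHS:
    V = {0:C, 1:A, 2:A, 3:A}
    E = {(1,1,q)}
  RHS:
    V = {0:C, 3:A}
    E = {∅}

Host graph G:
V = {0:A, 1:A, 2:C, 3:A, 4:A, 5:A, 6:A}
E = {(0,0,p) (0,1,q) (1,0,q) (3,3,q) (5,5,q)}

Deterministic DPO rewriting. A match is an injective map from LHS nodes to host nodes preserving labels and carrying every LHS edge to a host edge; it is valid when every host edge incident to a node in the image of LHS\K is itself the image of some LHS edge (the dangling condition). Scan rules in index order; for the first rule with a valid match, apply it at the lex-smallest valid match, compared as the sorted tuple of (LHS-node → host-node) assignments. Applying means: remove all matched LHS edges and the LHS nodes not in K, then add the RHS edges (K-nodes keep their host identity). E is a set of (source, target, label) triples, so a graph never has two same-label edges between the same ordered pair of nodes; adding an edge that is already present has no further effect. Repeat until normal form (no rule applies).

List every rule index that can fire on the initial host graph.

Answer: [R1]

Rewrite trace:
R0: no valid match — LHS pattern not found
R1: 16 valid matches — {0↦2, 1↦3, 2↦4, 3↦0}, {0↦2, 1↦3, 2↦4, 3↦1}, {0↦2, 1↦3, 2↦4, 3↦5} (+13 more)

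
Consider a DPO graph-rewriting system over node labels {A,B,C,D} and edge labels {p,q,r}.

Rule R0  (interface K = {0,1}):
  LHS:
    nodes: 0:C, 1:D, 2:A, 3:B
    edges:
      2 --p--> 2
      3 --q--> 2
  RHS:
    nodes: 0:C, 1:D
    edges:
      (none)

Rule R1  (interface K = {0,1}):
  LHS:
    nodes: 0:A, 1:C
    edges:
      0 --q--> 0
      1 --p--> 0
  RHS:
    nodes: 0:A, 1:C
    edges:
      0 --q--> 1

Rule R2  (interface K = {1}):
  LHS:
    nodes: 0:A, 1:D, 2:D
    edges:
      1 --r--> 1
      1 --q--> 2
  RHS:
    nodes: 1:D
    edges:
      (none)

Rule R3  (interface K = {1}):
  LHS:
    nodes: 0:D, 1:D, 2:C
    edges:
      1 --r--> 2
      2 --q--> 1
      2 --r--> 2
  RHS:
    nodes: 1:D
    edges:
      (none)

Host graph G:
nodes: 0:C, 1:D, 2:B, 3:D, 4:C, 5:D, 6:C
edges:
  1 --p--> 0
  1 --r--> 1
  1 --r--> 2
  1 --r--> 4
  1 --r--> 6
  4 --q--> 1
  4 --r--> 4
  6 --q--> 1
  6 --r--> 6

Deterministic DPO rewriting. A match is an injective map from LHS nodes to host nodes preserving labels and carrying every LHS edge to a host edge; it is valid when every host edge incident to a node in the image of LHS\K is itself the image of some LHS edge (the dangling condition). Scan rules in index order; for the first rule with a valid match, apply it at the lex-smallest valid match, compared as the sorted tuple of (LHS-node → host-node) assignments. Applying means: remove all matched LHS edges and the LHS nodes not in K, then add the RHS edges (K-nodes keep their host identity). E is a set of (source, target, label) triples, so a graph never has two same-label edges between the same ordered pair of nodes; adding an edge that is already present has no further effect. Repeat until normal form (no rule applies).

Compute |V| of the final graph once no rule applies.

Answer: 3

Steps:
initial: |V|=7 |E|=9  E = 1-p->0 1-r->1 1-r->2 1-r->4 1-r->6 4-q->1 4-r->4 6-q->1 6-r->6
step 1: apply R3 at {0↦3, 1↦1, 2↦4}  → |V|=5 |E|=6  E = 1-p->0 1-r->1 1-r->2 1-r->6 6-q->1 6-r->6
step 2: apply R3 at {0↦5, 1↦1, 2↦6}  → |V|=3 |E|=3  E = 1-p->0 1-r->1 1-r->2
normal form: no rule applies after step 2
NF nodes: {0:C, 1:D, 2:B}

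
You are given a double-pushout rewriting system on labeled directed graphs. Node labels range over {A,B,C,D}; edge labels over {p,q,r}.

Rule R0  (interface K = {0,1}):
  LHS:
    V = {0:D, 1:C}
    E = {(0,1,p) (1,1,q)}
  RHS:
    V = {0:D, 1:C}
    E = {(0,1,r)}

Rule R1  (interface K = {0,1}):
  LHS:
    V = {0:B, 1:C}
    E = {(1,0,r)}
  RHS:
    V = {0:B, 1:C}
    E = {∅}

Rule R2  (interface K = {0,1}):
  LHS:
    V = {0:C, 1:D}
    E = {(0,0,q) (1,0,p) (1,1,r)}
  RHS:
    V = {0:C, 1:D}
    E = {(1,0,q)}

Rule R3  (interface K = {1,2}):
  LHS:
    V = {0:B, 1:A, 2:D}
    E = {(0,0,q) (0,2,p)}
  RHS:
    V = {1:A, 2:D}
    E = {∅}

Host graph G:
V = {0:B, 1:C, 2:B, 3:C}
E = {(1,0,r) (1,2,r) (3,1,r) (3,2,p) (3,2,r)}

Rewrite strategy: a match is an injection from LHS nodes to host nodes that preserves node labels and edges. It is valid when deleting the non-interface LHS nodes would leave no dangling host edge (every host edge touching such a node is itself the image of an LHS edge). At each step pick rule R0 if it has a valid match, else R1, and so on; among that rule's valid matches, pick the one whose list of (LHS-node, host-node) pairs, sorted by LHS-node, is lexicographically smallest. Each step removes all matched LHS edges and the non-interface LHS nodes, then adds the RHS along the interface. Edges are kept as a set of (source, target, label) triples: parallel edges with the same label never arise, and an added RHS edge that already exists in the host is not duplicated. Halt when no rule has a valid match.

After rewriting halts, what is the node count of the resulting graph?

[0] host  ⇒  4 nodes, 5 edges  {1-r->0 1-r->2 3-r->1 3-p->2 3-r->2}
[1] R1 @ {0↦0, 1↦1}  ⇒  4 nodes, 4 edges  {1-r->2 3-r->1 3-p->2 3-r->2}
[2] R1 @ {0↦2, 1↦1}  ⇒  4 nodes, 3 edges  {3-r->1 3-p->2 3-r->2}
[3] R1 @ {0↦2, 1↦3}  ⇒  4 nodes, 2 edges  {3-r->1 3-p->2}
normal form: no rule applies after step 3
NF nodes: {0:B, 1:C, 2:B, 3:C}

Answer: 4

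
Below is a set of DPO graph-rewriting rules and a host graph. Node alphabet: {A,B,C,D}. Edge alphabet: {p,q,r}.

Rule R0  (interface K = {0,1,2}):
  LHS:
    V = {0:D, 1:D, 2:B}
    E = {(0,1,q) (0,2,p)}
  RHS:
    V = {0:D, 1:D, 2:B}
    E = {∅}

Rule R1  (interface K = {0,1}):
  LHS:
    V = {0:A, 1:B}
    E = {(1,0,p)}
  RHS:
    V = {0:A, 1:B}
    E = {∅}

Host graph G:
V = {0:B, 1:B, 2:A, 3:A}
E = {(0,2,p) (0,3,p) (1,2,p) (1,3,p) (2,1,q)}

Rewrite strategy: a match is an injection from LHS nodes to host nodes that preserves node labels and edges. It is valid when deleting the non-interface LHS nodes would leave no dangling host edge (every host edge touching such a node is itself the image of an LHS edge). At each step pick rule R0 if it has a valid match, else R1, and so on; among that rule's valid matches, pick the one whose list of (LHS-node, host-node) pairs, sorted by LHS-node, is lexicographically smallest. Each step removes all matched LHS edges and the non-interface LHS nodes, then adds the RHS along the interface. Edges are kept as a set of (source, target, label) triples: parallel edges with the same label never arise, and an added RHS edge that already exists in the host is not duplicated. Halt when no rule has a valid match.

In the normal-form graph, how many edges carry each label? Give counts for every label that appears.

Answer: q:1

Rewrite trace:
[0] host  ⇒  4 nodes, 5 edges  {0-p->2 0-p->3 1-p->2 1-p->3 2-q->1}
[1] R1 @ {0↦2, 1↦0}  ⇒  4 nodes, 4 edges  {0-p->3 1-p->2 1-p->3 2-q->1}
[2] R1 @ {0↦2, 1↦1}  ⇒  4 nodes, 3 edges  {0-p->3 1-p->3 2-q->1}
[3] R1 @ {0↦3, 1↦0}  ⇒  4 nodes, 2 edges  {1-p->3 2-q->1}
[4] R1 @ {0↦3, 1↦1}  ⇒  4 nodes, 1 edges  {2-q->1}
halt: no rule applies after step 4
NF edges: [(2, 1, 'q')]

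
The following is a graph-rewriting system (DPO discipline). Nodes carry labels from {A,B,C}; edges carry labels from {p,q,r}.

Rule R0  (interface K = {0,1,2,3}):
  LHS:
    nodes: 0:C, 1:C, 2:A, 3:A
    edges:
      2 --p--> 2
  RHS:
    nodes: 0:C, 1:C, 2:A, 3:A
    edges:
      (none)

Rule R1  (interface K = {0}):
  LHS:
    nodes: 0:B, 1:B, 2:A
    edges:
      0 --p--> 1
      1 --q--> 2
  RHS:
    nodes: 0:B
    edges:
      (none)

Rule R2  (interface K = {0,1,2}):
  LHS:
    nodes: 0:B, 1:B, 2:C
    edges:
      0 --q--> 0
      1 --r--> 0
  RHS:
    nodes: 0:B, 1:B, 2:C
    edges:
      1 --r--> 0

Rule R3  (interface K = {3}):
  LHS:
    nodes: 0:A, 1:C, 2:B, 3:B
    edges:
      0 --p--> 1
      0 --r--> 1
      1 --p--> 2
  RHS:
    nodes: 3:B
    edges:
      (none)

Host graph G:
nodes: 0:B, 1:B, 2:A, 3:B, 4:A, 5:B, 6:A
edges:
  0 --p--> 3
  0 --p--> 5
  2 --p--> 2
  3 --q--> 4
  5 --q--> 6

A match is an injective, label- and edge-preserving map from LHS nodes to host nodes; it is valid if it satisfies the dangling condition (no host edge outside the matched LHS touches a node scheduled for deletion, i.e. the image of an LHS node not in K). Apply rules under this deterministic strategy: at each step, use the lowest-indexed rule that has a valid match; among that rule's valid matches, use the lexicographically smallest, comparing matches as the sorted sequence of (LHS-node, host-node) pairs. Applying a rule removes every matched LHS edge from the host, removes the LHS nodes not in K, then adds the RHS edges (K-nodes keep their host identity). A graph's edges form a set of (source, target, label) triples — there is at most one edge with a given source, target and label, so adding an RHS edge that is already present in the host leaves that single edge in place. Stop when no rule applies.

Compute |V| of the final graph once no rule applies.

Answer: 3

Derivation:
start.  V:7 E:5  edges: 0-p->3 0-p->5 2-p->2 3-q->4 5-q->6
1. fire R1 via {0↦0, 1↦3, 2↦4}  →  V:5 E:3  edges: 0-p->5 2-p->2 5-q->6
2. fire R1 via {0↦0, 1↦5, 2↦6}  →  V:3 E:1  edges: 2-p->2
normal form: no rule applies after step 2
NF nodes: {0:B, 1:B, 2:A}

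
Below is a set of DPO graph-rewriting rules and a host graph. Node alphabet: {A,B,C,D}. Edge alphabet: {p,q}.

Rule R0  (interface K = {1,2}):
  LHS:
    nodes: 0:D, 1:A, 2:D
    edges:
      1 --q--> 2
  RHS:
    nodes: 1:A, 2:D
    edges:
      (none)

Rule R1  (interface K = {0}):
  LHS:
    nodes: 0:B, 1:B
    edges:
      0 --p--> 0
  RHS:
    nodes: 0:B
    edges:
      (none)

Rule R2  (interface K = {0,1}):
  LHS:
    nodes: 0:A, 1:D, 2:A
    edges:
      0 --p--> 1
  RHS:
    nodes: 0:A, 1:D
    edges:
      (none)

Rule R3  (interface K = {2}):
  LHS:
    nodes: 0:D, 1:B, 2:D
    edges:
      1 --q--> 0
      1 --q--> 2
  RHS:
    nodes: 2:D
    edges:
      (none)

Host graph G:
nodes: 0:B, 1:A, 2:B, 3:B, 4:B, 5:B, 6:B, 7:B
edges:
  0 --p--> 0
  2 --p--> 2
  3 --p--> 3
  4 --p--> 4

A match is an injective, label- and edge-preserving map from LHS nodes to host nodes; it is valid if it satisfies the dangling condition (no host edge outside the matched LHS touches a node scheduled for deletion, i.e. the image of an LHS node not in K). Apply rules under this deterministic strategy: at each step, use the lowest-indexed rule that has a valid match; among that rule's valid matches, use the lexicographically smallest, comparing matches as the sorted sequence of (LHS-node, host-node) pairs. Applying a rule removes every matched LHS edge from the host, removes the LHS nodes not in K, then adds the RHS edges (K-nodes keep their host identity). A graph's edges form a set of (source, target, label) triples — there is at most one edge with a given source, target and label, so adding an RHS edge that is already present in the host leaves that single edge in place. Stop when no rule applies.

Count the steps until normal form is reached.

Answer: 4

Steps:
initial: |V|=8 |E|=4  E = 0-p->0 2-p->2 3-p->3 4-p->4
step 1: apply R1 at {0↦0, 1↦5}  → |V|=7 |E|=3  E = 2-p->2 3-p->3 4-p->4
step 2: apply R1 at {0↦2, 1↦0}  → |V|=6 |E|=2  E = 3-p->3 4-p->4
step 3: apply R1 at {0↦3, 1↦2}  → |V|=5 |E|=1  E = 4-p->4
step 4: apply R1 at {0↦4, 1↦3}  → |V|=4 |E|=0  E = ∅
halt: no rule applies after step 4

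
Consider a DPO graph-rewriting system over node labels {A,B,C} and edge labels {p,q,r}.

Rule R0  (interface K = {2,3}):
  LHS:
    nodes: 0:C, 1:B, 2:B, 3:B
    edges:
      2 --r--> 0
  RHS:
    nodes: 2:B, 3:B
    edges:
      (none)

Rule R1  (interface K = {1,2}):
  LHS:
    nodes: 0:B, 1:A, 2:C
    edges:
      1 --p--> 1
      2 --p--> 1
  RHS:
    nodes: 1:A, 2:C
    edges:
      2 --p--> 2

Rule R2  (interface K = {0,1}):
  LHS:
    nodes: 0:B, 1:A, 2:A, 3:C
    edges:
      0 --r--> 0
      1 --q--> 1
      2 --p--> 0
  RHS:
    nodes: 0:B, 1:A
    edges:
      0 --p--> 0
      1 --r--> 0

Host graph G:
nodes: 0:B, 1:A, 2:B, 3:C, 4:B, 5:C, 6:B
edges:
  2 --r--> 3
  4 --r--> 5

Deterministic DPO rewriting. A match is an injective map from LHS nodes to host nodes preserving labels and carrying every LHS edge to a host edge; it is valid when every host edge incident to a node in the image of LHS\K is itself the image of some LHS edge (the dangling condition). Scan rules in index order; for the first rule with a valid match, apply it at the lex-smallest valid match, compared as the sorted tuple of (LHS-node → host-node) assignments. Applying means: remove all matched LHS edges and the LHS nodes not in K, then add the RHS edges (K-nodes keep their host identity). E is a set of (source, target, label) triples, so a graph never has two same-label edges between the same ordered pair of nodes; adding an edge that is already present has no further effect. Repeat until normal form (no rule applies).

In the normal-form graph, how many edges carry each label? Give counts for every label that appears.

Answer: (no edges)

Steps:
start.  V:7 E:2  edges: 2-r->3 4-r->5
1. fire R0 via {0↦3, 1↦0, 2↦2, 3↦4}  →  V:5 E:1  edges: 4-r->5
2. fire R0 via {0↦5, 1↦2, 2↦4, 3↦6}  →  V:3 E:0  edges: ∅
normal form: no rule applies after step 2
NF edges: []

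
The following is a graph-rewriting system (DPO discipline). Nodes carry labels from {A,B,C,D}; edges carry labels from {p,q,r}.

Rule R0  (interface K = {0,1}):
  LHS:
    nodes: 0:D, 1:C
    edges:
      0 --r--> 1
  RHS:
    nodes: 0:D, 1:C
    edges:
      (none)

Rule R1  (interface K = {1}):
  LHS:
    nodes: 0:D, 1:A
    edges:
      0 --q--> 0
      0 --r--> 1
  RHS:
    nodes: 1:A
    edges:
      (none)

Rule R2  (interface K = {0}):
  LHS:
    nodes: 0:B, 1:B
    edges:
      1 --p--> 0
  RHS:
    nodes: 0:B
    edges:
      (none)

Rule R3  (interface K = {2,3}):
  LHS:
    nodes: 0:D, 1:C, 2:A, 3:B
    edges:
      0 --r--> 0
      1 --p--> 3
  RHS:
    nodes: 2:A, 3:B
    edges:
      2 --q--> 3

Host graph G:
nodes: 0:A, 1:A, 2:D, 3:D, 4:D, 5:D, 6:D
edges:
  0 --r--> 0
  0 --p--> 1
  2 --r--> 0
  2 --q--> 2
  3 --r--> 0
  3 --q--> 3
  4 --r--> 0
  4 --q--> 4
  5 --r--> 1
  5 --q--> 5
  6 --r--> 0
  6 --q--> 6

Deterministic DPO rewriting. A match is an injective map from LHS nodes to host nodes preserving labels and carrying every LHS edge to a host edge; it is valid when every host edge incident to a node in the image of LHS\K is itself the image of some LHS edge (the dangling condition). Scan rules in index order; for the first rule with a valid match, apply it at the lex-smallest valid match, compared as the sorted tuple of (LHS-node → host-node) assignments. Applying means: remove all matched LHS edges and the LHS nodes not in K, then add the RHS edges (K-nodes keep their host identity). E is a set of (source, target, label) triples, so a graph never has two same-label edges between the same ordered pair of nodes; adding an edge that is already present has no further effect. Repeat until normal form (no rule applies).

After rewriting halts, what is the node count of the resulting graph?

start.  V:7 E:12  edges: 0-r->0 0-p->1 2-r->0 2-q->2 3-r->0 3-q->3 4-r->0 4-q->4 5-r->1 5-q->5 6-r->0 6-q->6
1. fire R1 via {0↦2, 1↦0}  →  V:6 E:10  edges: 0-r->0 0-p->1 3-r->0 3-q->3 4-r->0 4-q->4 5-r->1 5-q->5 6-r->0 6-q->6
2. fire R1 via {0↦3, 1↦0}  →  V:5 E:8  edges: 0-r->0 0-p->1 4-r->0 4-q->4 5-r->1 5-q->5 6-r->0 6-q->6
3. fire R1 via {0↦4, 1↦0}  →  V:4 E:6  edges: 0-r->0 0-p->1 5-r->1 5-q->5 6-r->0 6-q->6
4. fire R1 via {0↦5, 1↦1}  →  V:3 E:4  edges: 0-r->0 0-p->1 6-r->0 6-q->6
5. fire R1 via {0↦6, 1↦0}  →  V:2 E:2  edges: 0-r->0 0-p->1
normal form: no rule applies after step 5
NF nodes: {0:A, 1:A}

Answer: 2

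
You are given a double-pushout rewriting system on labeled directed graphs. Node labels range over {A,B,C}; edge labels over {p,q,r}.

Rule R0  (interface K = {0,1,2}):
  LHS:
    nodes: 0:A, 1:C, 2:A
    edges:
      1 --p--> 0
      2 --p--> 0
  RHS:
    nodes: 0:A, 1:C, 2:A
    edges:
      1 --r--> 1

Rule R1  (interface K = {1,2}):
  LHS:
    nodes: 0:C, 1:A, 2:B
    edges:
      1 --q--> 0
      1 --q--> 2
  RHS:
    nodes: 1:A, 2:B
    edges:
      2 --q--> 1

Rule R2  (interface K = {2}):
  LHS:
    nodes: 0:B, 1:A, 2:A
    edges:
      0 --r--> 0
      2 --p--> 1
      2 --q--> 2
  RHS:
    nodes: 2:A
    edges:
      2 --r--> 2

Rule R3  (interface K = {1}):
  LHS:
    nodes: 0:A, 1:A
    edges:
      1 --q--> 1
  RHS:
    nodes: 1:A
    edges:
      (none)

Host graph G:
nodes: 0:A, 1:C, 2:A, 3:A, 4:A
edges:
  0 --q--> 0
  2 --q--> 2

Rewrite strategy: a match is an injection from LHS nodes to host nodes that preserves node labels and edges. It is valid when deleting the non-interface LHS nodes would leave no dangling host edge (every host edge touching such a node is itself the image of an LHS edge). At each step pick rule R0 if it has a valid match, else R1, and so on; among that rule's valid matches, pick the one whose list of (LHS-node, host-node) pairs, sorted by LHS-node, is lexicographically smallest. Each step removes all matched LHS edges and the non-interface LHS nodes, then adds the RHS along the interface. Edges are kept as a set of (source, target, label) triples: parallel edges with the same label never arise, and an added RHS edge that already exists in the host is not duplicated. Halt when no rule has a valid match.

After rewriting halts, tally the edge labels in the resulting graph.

Answer: (no edges)

Derivation:
[0] host  ⇒  5 nodes, 2 edges  {0-q->0 2-q->2}
[1] R3 @ {0↦3, 1↦0}  ⇒  4 nodes, 1 edges  {2-q->2}
[2] R3 @ {0↦0, 1↦2}  ⇒  3 nodes, 0 edges  {∅}
normal form: no rule applies after step 2
NF edges: []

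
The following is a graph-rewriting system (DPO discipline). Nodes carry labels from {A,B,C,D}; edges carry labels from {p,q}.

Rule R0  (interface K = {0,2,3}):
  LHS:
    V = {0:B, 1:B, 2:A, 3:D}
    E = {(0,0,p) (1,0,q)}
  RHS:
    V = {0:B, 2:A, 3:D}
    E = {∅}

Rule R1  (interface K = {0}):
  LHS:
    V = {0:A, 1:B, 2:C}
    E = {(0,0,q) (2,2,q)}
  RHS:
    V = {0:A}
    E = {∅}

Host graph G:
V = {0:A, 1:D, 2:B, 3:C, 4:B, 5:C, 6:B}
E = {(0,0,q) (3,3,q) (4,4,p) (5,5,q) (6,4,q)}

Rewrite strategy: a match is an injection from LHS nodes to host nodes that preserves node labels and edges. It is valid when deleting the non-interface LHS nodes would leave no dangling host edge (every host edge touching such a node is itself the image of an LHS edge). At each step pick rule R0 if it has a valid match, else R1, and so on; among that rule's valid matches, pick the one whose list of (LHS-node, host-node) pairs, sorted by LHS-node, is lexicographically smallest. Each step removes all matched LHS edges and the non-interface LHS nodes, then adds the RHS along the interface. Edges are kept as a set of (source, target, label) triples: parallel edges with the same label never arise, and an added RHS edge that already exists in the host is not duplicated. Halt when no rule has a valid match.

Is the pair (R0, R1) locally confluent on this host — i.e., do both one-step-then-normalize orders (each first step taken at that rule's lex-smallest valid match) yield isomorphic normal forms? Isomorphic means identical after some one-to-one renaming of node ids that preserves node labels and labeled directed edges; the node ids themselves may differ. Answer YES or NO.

Answer: YES

Steps:
branch R0-first: apply at {0↦4, 1↦6, 2↦0, 3↦1} → |E|=3, then 1 more step(s) → NF |V|=4 |E|=1 V={0:A, 1:D, 4:B, 5:C} E=5-q->5
branch R1-first: apply at {0↦0, 1↦2, 2↦3} → |E|=3, then 1 more step(s) → NF |V|=4 |E|=1 V={0:A, 1:D, 4:B, 5:C} E=5-q->5
graphs isomorphic (equal up to label-preserving node renaming)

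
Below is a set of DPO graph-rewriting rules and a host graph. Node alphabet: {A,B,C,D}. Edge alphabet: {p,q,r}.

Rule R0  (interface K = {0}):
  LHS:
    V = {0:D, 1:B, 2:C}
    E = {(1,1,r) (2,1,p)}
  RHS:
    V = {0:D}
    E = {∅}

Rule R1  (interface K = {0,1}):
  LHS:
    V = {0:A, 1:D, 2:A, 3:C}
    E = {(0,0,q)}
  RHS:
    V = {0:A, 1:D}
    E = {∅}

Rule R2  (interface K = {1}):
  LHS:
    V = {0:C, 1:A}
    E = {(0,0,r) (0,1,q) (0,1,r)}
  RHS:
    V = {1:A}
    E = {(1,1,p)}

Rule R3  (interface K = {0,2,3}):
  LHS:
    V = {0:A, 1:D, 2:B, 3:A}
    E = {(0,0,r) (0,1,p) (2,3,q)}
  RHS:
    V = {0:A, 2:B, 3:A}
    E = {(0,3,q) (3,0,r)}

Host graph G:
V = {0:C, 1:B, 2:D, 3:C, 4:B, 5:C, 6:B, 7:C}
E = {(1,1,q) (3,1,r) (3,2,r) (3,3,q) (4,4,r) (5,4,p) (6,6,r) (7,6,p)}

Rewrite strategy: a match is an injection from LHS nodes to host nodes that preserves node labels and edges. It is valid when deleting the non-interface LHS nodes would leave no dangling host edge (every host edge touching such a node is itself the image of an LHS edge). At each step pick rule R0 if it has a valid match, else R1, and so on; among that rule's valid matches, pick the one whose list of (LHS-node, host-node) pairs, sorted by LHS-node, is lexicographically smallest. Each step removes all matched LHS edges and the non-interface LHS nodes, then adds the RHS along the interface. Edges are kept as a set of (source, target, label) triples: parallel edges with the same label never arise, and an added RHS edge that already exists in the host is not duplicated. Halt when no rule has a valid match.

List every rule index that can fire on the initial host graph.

Answer: [R0]

Derivation:
R0: 2 valid matches — {0↦2, 1↦4, 2↦5}, {0↦2, 1↦6, 2↦7}
R1: no valid match — LHS pattern not found
R2: no valid match — LHS pattern not found
R3: no valid match — LHS pattern not found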